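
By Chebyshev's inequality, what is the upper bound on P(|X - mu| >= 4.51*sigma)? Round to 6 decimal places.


P <= 1/k^2
k^2 = 4.51^2 = 20.3401
1/k^2 = 1 / 20.3401 ≈ 0.04916397

0.049164


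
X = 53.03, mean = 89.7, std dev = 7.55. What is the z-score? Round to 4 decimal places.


z = (X - mu) / sigma
X - mu = 53.03 - 89.7 = -36.67
z = -36.67 / 7.55 = -3667/755 ≈ -4.856954

-4.8570


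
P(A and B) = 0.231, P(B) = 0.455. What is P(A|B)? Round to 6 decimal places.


P(A|B) = P(A and B) / P(B) = 0.231 / 0.455 = 33/65 ≈ 0.50769231

0.507692


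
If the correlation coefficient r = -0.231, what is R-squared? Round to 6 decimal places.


R^2 = r^2 = (-0.231)^2 = 0.053361

0.053361


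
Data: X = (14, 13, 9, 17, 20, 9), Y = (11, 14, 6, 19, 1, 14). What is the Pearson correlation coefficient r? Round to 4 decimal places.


r = sum((xi-xbar)(yi-ybar)) / sqrt(sum((xi-xbar)^2) * sum((yi-ybar)^2))
n = 6, xbar = 82/6 = 41/3 ≈ 13.666667, ybar = 65/6 ≈ 10.833333
Sxy = sum((xi-xbar)(yi-ybar)) = -88/3 ≈ -29.333333
Sxx = sum((xi-xbar)^2) = 286/3 ≈ 95.333333
Syy = sum((yi-ybar)^2) = 1241/6 ≈ 206.833333
sqrt(Sxx*Syy) ≈ 140.421192
r = Sxy / sqrt(Sxx*Syy) = -29.333333 / 140.421192 ≈ -0.208895

-0.2089


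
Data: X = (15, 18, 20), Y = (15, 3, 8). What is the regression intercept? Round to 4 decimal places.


a = ybar - b*xbar, where b = sum((xi-xbar)(yi-ybar)) / sum((xi-xbar)^2)
n = 3, xbar = 53/3 ≈ 17.666667, ybar = 26/3 ≈ 8.666667
Sxy = sum((xi-xbar)(yi-ybar)) = -61/3 ≈ -20.333333
Sxx = sum((xi-xbar)^2) = 38/3 ≈ 12.666667
b = Sxy / Sxx = -61/38 ≈ -1.605263
a = 8.666667 - (-1.605263) * 17.666667 = 1407/38 ≈ 37.026316

37.0263


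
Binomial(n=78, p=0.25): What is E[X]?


E[X] = n*p = 78 * 0.25 = 19.5

19.5


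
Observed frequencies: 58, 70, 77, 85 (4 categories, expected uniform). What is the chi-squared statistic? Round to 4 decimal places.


chi2 = sum((O-E)^2/E), E = total/4
total = 290, E = 290/4 = 72.5
(58 - 72.5)^2 / 72.5 = 210.25 / 72.5 = 2.9
(70 - 72.5)^2 / 72.5 = 6.25 / 72.5 = 5/58 ≈ 0.086207
(77 - 72.5)^2 / 72.5 = 20.25 / 72.5 = 81/290 ≈ 0.279310
(85 - 72.5)^2 / 72.5 = 156.25 / 72.5 = 125/58 ≈ 2.155172
chi2 = 786/145 ≈ 5.420690

5.4207


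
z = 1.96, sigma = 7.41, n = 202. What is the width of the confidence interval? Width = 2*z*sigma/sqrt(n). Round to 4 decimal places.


width = 2*z*sigma/sqrt(n)
2*z*sigma = 2 * 1.96 * 7.41 = 29.0472
sqrt(202) ≈ 14.212670
width = 29.0472 / 14.212670 ≈ 2.043754

2.0438


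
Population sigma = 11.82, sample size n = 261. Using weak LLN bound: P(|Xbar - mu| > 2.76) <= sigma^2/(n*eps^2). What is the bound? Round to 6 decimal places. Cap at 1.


bound = min(1, sigma^2/(n*eps^2))
sigma^2 = 11.82^2 = 139.7124
n*eps^2 = 261 * 2.76^2 = 261 * 7.6176 = 1988.1936
sigma^2/(n*eps^2) = 139.7124 / 1988.1936 ≈ 0.07027102

0.070271


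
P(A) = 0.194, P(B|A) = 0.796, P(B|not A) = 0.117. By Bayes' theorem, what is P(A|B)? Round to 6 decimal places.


P(A|B) = P(B|A)*P(A) / P(B), P(B) = P(B|A)*P(A) + P(B|not A)*P(not A)
P(B|A)*P(A) = 0.796 * 0.194 = 0.154424
P(B|not A)*P(not A) = 0.117 * 0.806 = 0.094302
P(B) = 0.154424 + 0.094302 = 0.248726
P(A|B) = 0.154424 / 0.248726 ≈ 0.62085990

0.620860


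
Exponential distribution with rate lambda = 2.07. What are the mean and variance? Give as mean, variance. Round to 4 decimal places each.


mean = 1/lam, var = 1/lam^2
mean = 1 / 2.07 = 100/207 ≈ 0.483092
lam^2 = 2.07^2 = 4.2849
var = 1 / 4.2849 ≈ 0.233378

0.4831, 0.2334


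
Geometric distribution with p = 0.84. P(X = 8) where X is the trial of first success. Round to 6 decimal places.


P = (1-p)^(k-1) * p
(1-p)^(k-1) = 0.16^7 ≈ 0.000002684355
P = 0.000002684355 * 0.84 ≈ 0.000002254858

0.000002


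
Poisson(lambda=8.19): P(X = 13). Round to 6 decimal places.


P = e^(-lam) * lam^k / k!
e^(-8.19) ≈ 0.0002774139
lam^k = 8.19^13 ≈ 745917373956.646287
k! = 13! = 6227020800
P = 0.0002774139 * 745917373956.646287 / 6227020800 ≈ 0.033231

0.033231


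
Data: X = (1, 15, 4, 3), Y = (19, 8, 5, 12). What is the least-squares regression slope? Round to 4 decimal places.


b = sum((xi-xbar)(yi-ybar)) / sum((xi-xbar)^2)
n = 4, xbar = 23/4 = 5.75, ybar = 44/4 = 11
Sxy = sum((xi-xbar)(yi-ybar)) = -58
Sxx = sum((xi-xbar)^2) = 118.75
b = Sxy / Sxx = -232/475 ≈ -0.488421

-0.4884


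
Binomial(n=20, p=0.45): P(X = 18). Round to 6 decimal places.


P = C(n,k) * p^k * (1-p)^(n-k)
C(20,18) = 190
p^k = 0.45^18 ≈ 0.0000005725656
(1-p)^(n-k) = 0.55^2 = 0.3025
P = 190 * 0.0000005725656 * 0.3025 ≈ 0.000033

0.000033


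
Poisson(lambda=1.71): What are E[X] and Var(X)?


E[X] = Var(X) = lambda = 1.71

1.71, 1.71


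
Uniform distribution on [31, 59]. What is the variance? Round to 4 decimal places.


Var = (b-a)^2 / 12
(b-a)^2 = (59 - 31)^2 = 784
Var = 784/12 ≈ 65.333333

65.3333


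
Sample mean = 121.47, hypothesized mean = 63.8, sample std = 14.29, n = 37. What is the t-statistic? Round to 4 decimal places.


t = (xbar - mu0) / (s/sqrt(n))
xbar - mu0 = 121.47 - 63.8 = 57.67
sqrt(37) ≈ 6.08276253
s/sqrt(n) = 14.29 / 6.08276253 ≈ 2.34926153
t = 57.67 / 2.34926153 ≈ 24.548140

24.5481


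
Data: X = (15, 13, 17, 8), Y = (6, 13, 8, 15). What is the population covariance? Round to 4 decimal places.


Cov = (1/n)*sum((xi-xbar)(yi-ybar))
n = 4, xbar = 53/4 = 13.25, ybar = 42/4 = 10.5
sum((xi-xbar)(yi-ybar)) = -41.5
Cov = -41.5 / 4 = -10.375

-10.3750


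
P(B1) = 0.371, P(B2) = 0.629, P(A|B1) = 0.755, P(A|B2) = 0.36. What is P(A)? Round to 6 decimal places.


P(A) = P(A|B1)*P(B1) + P(A|B2)*P(B2)
P(A|B1)*P(B1) = 0.755 * 0.371 = 0.280105
P(A|B2)*P(B2) = 0.36 * 0.629 = 0.22644
P(A) = 0.280105 + 0.22644 = 0.506545

0.506545


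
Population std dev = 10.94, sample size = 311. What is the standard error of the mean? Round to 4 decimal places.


SE = sigma / sqrt(n)
sqrt(311) ≈ 17.635192
SE = 10.94 / 17.635192 ≈ 0.620350

0.6204


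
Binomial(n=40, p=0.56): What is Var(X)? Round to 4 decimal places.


Var = n*p*(1-p) = 40 * 0.56 * 0.44 = 9.856

9.8560


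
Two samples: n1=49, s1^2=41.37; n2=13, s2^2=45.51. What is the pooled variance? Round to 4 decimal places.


sp^2 = ((n1-1)*s1^2 + (n2-1)*s2^2)/(n1+n2-2)
(n1-1)*s1^2 = 48 * 41.37 = 1985.76
(n2-1)*s2^2 = 12 * 45.51 = 546.12
numerator = 1985.76 + 546.12 = 2531.88
n1+n2-2 = 60
sp^2 = 2531.88 / 60 = 42.198

42.1980


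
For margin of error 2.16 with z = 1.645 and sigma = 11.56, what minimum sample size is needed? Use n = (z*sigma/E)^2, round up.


z*sigma/E = 1.645 * 11.56 / 2.16 ≈ 8.803796
(z*sigma/E)^2 ≈ 77.506829
round up: n = 78

78


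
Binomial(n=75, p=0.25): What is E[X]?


E[X] = n*p = 75 * 0.25 = 18.75

18.75


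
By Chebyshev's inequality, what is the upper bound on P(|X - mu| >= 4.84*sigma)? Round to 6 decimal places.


P <= 1/k^2
k^2 = 4.84^2 = 23.4256
1/k^2 = 1 / 23.4256 ≈ 0.04268834

0.042688


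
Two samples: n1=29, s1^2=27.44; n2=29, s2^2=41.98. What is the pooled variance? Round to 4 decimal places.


sp^2 = ((n1-1)*s1^2 + (n2-1)*s2^2)/(n1+n2-2)
(n1-1)*s1^2 = 28 * 27.44 = 768.32
(n2-1)*s2^2 = 28 * 41.98 = 1175.44
numerator = 768.32 + 1175.44 = 1943.76
n1+n2-2 = 56
sp^2 = 1943.76 / 56 = 34.71

34.7100


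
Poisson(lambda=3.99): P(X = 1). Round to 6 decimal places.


P = e^(-lam) * lam^k / k!
e^(-3.99) ≈ 0.01849971
lam^k = 3.99^1 = 3.99
k! = 1! = 1
P = 0.01849971 * 3.99 / 1 ≈ 0.073814

0.073814


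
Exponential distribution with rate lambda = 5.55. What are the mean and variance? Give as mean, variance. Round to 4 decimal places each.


mean = 1/lam, var = 1/lam^2
mean = 1 / 5.55 = 20/111 ≈ 0.180180
lam^2 = 5.55^2 = 30.8025
var = 1 / 30.8025 ≈ 0.032465

0.1802, 0.0325


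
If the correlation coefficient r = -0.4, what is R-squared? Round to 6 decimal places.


R^2 = r^2 = (-0.4)^2 = 0.16

0.160000


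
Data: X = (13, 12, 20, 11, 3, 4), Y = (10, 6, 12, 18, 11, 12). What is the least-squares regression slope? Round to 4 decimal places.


b = sum((xi-xbar)(yi-ybar)) / sum((xi-xbar)^2)
n = 6, xbar = 63/6 = 10.5, ybar = 69/6 = 11.5
Sxy = sum((xi-xbar)(yi-ybar)) = -3.5
Sxx = sum((xi-xbar)^2) = 197.5
b = Sxy / Sxx = -7/395 ≈ -0.017722

-0.0177


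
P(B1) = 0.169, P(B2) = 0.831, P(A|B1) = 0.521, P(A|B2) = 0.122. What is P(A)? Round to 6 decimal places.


P(A) = P(A|B1)*P(B1) + P(A|B2)*P(B2)
P(A|B1)*P(B1) = 0.521 * 0.169 = 0.088049
P(A|B2)*P(B2) = 0.122 * 0.831 = 0.101382
P(A) = 0.088049 + 0.101382 = 0.189431

0.189431


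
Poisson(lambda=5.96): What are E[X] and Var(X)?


E[X] = Var(X) = lambda = 5.96

5.96, 5.96


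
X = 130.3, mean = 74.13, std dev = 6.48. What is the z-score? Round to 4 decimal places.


z = (X - mu) / sigma
X - mu = 130.3 - 74.13 = 56.17
z = 56.17 / 6.48 = 5617/648 ≈ 8.668210

8.6682


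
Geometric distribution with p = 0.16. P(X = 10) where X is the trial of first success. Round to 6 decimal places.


P = (1-p)^(k-1) * p
(1-p)^(k-1) = 0.84^9 ≈ 0.2082157
P = 0.2082157 * 0.16 ≈ 0.03331452

0.033315


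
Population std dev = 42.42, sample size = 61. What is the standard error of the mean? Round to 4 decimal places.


SE = sigma / sqrt(n)
sqrt(61) ≈ 7.810250
SE = 42.42 / 7.810250 ≈ 5.431324

5.4313


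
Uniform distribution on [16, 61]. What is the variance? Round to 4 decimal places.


Var = (b-a)^2 / 12
(b-a)^2 = (61 - 16)^2 = 2025
Var = 2025/12 = 168.75

168.7500


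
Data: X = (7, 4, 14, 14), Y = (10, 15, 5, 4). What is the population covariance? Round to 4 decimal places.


Cov = (1/n)*sum((xi-xbar)(yi-ybar))
n = 4, xbar = 39/4 = 9.75, ybar = 34/4 = 8.5
sum((xi-xbar)(yi-ybar)) = -75.5
Cov = -75.5 / 4 = -18.875

-18.8750


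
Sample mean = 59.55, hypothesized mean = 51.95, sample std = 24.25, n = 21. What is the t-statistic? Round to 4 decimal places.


t = (xbar - mu0) / (s/sqrt(n))
xbar - mu0 = 59.55 - 51.95 = 7.6
sqrt(21) ≈ 4.58257569
s/sqrt(n) = 24.25 / 4.58257569 ≈ 5.29178384
t = 7.6 / 5.29178384 ≈ 1.436189

1.4362


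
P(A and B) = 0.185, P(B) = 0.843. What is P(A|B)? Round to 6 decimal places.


P(A|B) = P(A and B) / P(B) = 0.185 / 0.843 = 185/843 ≈ 0.21945433

0.219454


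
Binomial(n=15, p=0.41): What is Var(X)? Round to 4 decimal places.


Var = n*p*(1-p) = 15 * 0.41 * 0.59 = 3.6285

3.6285


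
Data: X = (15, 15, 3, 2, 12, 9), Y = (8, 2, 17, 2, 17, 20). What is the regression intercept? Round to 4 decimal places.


a = ybar - b*xbar, where b = sum((xi-xbar)(yi-ybar)) / sum((xi-xbar)^2)
n = 6, xbar = 56/6 = 28/3 ≈ 9.333333, ybar = 66/6 = 11
Sxy = sum((xi-xbar)(yi-ybar)) = -27
Sxx = sum((xi-xbar)^2) = 496/3 ≈ 165.333333
b = Sxy / Sxx = -81/496 ≈ -0.163306
a = 11 - (-0.163306) * 9.333333 = 1553/124 ≈ 12.524194

12.5242


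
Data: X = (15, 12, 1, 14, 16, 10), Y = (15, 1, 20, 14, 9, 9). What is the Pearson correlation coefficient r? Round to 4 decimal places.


r = sum((xi-xbar)(yi-ybar)) / sqrt(sum((xi-xbar)^2) * sum((yi-ybar)^2))
n = 6, xbar = 68/6 = 34/3 ≈ 11.333333, ybar = 68/6 = 34/3 ≈ 11.333333
Sxy = sum((xi-xbar)(yi-ybar)) = -251/3 ≈ -83.666667
Sxx = sum((xi-xbar)^2) = 454/3 ≈ 151.333333
Syy = sum((yi-ybar)^2) = 640/3 ≈ 213.333333
sqrt(Sxx*Syy) ≈ 179.678726
r = Sxy / sqrt(Sxx*Syy) = -83.666667 / 179.678726 ≈ -0.465646

-0.4656


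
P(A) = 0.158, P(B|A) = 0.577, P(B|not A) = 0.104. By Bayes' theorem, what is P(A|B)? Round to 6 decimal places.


P(A|B) = P(B|A)*P(A) / P(B), P(B) = P(B|A)*P(A) + P(B|not A)*P(not A)
P(B|A)*P(A) = 0.577 * 0.158 = 0.091166
P(B|not A)*P(not A) = 0.104 * 0.842 = 0.087568
P(B) = 0.091166 + 0.087568 = 0.178734
P(A|B) = 0.091166 / 0.178734 ≈ 0.51006524

0.510065


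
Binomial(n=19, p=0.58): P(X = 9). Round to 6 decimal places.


P = C(n,k) * p^k * (1-p)^(n-k)
C(19,9) = 92378
p^k = 0.58^9 ≈ 0.007427659
(1-p)^(n-k) = 0.42^10 ≈ 0.0001708020
P = 92378 * 0.007427659 * 0.0001708020 ≈ 0.117196

0.117196


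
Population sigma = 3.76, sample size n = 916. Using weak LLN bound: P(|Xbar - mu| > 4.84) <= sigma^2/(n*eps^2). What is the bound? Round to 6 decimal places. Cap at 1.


bound = min(1, sigma^2/(n*eps^2))
sigma^2 = 3.76^2 = 14.1376
n*eps^2 = 916 * 4.84^2 = 916 * 23.4256 = 21457.8496
sigma^2/(n*eps^2) = 14.1376 / 21457.8496 ≈ 0.00065885

0.000659


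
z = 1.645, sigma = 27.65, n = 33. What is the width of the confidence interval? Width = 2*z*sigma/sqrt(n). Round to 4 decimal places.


width = 2*z*sigma/sqrt(n)
2*z*sigma = 2 * 1.645 * 27.65 = 90.9685
sqrt(33) ≈ 5.744563
width = 90.9685 / 5.744563 ≈ 15.835583

15.8356


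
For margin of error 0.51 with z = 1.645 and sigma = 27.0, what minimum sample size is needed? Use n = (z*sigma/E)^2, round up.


z*sigma/E = 1.645 * 27.0 / 0.51 = 2961/34 ≈ 87.088235
(z*sigma/E)^2 = 8767521/1156 ≈ 7584.360727
round up: n = 7585

7585


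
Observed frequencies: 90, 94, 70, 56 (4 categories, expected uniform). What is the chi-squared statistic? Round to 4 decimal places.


chi2 = sum((O-E)^2/E), E = total/4
total = 310, E = 310/4 = 77.5
(90 - 77.5)^2 / 77.5 = 156.25 / 77.5 = 125/62 ≈ 2.016129
(94 - 77.5)^2 / 77.5 = 272.25 / 77.5 = 1089/310 ≈ 3.512903
(70 - 77.5)^2 / 77.5 = 56.25 / 77.5 = 45/62 ≈ 0.725806
(56 - 77.5)^2 / 77.5 = 462.25 / 77.5 = 1849/310 ≈ 5.964516
chi2 = 1894/155 ≈ 12.219355

12.2194


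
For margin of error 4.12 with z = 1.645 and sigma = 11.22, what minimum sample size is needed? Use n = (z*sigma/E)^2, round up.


z*sigma/E = 1.645 * 11.22 / 4.12 ≈ 4.479830
(z*sigma/E)^2 ≈ 20.068878
round up: n = 21

21


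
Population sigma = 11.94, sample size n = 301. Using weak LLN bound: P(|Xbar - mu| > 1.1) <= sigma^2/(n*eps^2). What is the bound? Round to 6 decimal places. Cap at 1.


bound = min(1, sigma^2/(n*eps^2))
sigma^2 = 11.94^2 = 142.5636
n*eps^2 = 301 * 1.1^2 = 301 * 1.21 = 364.21
sigma^2/(n*eps^2) = 142.5636 / 364.21 ≈ 0.39143242

0.391432


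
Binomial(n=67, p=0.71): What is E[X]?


E[X] = n*p = 67 * 0.71 = 47.57

47.57


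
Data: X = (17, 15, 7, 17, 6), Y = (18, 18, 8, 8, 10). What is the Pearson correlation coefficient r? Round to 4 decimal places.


r = sum((xi-xbar)(yi-ybar)) / sqrt(sum((xi-xbar)^2) * sum((yi-ybar)^2))
n = 5, xbar = 62/5 = 12.4, ybar = 62/5 = 12.4
Sxy = sum((xi-xbar)(yi-ybar)) = 59.2
Sxx = sum((xi-xbar)^2) = 119.2
Syy = sum((yi-ybar)^2) = 107.2
sqrt(Sxx*Syy) ≈ 113.040878
r = Sxy / sqrt(Sxx*Syy) = 59.2 / 113.040878 ≈ 0.523704

0.5237


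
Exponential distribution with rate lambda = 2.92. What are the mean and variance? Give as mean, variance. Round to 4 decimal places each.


mean = 1/lam, var = 1/lam^2
mean = 1 / 2.92 = 25/73 ≈ 0.342466
lam^2 = 2.92^2 = 8.5264
var = 1 / 8.5264 = 625/5329 ≈ 0.117283

0.3425, 0.1173


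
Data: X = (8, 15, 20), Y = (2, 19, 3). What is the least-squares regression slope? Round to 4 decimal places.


b = sum((xi-xbar)(yi-ybar)) / sum((xi-xbar)^2)
n = 3, xbar = 43/3 ≈ 14.333333, ybar = 24/3 = 8
Sxy = sum((xi-xbar)(yi-ybar)) = 17
Sxx = sum((xi-xbar)^2) = 218/3 ≈ 72.666667
b = Sxy / Sxx = 51/218 ≈ 0.233945

0.2339


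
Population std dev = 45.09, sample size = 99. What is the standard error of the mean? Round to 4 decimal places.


SE = sigma / sqrt(n)
sqrt(99) ≈ 9.949874
SE = 45.09 / 9.949874 ≈ 4.531716

4.5317


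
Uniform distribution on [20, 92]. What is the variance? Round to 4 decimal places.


Var = (b-a)^2 / 12
(b-a)^2 = (92 - 20)^2 = 5184
Var = 5184/12 = 432

432.0000


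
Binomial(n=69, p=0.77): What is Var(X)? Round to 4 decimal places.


Var = n*p*(1-p) = 69 * 0.77 * 0.23 = 12.2199

12.2199


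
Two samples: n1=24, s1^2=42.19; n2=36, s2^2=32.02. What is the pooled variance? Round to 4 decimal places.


sp^2 = ((n1-1)*s1^2 + (n2-1)*s2^2)/(n1+n2-2)
(n1-1)*s1^2 = 23 * 42.19 = 970.37
(n2-1)*s2^2 = 35 * 32.02 = 1120.7
numerator = 970.37 + 1120.7 = 2091.07
n1+n2-2 = 58
sp^2 = 2091.07 / 58 = 209107/5800 ≈ 36.052931

36.0529


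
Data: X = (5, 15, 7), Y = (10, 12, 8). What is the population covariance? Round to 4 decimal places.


Cov = (1/n)*sum((xi-xbar)(yi-ybar))
n = 3, xbar = 27/3 = 9, ybar = 30/3 = 10
sum((xi-xbar)(yi-ybar)) = 16
Cov = 16 / 3 = 16/3 ≈ 5.333333

5.3333


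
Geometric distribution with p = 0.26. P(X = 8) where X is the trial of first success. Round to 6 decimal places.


P = (1-p)^(k-1) * p
(1-p)^(k-1) = 0.74^7 ≈ 0.1215128
P = 0.1215128 * 0.26 ≈ 0.03159333

0.031593


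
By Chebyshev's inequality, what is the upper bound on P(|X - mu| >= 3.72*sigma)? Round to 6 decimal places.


P <= 1/k^2
k^2 = 3.72^2 = 13.8384
1/k^2 = 1 / 13.8384 = 625/8649 ≈ 0.07226269

0.072263


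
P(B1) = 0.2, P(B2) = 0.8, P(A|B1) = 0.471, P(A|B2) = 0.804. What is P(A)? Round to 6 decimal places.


P(A) = P(A|B1)*P(B1) + P(A|B2)*P(B2)
P(A|B1)*P(B1) = 0.471 * 0.2 = 0.0942
P(A|B2)*P(B2) = 0.804 * 0.8 = 0.6432
P(A) = 0.0942 + 0.6432 = 0.7374

0.737400


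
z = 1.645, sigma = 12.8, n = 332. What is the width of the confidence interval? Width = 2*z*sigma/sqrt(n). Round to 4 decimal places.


width = 2*z*sigma/sqrt(n)
2*z*sigma = 2 * 1.645 * 12.8 = 42.112
sqrt(332) ≈ 18.220867
width = 42.112 / 18.220867 ≈ 2.311196

2.3112


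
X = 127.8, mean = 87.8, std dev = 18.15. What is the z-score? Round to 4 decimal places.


z = (X - mu) / sigma
X - mu = 127.8 - 87.8 = 40
z = 40 / 18.15 = 800/363 ≈ 2.203857

2.2039


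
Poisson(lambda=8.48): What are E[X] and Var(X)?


E[X] = Var(X) = lambda = 8.48

8.48, 8.48


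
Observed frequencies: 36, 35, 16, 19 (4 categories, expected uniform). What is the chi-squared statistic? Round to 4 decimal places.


chi2 = sum((O-E)^2/E), E = total/4
total = 106, E = 106/4 = 26.5
(36 - 26.5)^2 / 26.5 = 90.25 / 26.5 = 361/106 ≈ 3.405660
(35 - 26.5)^2 / 26.5 = 72.25 / 26.5 = 289/106 ≈ 2.726415
(16 - 26.5)^2 / 26.5 = 110.25 / 26.5 = 441/106 ≈ 4.160377
(19 - 26.5)^2 / 26.5 = 56.25 / 26.5 = 225/106 ≈ 2.122642
chi2 = 658/53 ≈ 12.415094

12.4151


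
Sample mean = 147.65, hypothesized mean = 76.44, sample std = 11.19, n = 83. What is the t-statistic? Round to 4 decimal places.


t = (xbar - mu0) / (s/sqrt(n))
xbar - mu0 = 147.65 - 76.44 = 71.21
sqrt(83) ≈ 9.11043358
s/sqrt(n) = 11.19 / 9.11043358 ≈ 1.22826207
t = 71.21 / 1.22826207 ≈ 57.976227

57.9762


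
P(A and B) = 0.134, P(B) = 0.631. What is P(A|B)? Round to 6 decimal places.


P(A|B) = P(A and B) / P(B) = 0.134 / 0.631 = 134/631 ≈ 0.21236133

0.212361


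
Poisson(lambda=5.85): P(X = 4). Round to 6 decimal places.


P = e^(-lam) * lam^k / k!
e^(-5.85) ≈ 0.002879899
lam^k = 5.85^4 ≈ 1171.179506
k! = 4! = 24
P = 0.002879899 * 1171.179506 / 24 ≈ 0.140537

0.140537


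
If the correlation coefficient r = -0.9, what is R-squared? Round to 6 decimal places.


R^2 = r^2 = (-0.9)^2 = 0.81

0.810000


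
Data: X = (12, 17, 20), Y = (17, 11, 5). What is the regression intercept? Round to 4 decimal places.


a = ybar - b*xbar, where b = sum((xi-xbar)(yi-ybar)) / sum((xi-xbar)^2)
n = 3, xbar = 49/3 ≈ 16.333333, ybar = 33/3 = 11
Sxy = sum((xi-xbar)(yi-ybar)) = -48
Sxx = sum((xi-xbar)^2) = 98/3 ≈ 32.666667
b = Sxy / Sxx = -72/49 ≈ -1.469388
a = 11 - (-1.469388) * 16.333333 = 35

35.0000


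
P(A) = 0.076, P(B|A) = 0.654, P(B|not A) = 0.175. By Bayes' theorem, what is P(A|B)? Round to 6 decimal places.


P(A|B) = P(B|A)*P(A) / P(B), P(B) = P(B|A)*P(A) + P(B|not A)*P(not A)
P(B|A)*P(A) = 0.654 * 0.076 = 0.049704
P(B|not A)*P(not A) = 0.175 * 0.924 = 0.1617
P(B) = 0.049704 + 0.1617 = 0.211404
P(A|B) = 0.049704 / 0.211404 ≈ 0.23511381

0.235114


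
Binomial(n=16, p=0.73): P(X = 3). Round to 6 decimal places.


P = C(n,k) * p^k * (1-p)^(n-k)
C(16,3) = 560
p^k = 0.73^3 = 0.389017
(1-p)^(n-k) = 0.27^13 ≈ 0.00000004052555
P = 560 * 0.389017 * 0.00000004052555 ≈ 0.000009

0.000009


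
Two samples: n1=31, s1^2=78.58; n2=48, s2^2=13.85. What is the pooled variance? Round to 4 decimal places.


sp^2 = ((n1-1)*s1^2 + (n2-1)*s2^2)/(n1+n2-2)
(n1-1)*s1^2 = 30 * 78.58 = 2357.4
(n2-1)*s2^2 = 47 * 13.85 = 650.95
numerator = 2357.4 + 650.95 = 3008.35
n1+n2-2 = 77
sp^2 = 3008.35 / 77 = 60167/1540 ≈ 39.069481

39.0695


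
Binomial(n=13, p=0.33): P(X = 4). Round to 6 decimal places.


P = C(n,k) * p^k * (1-p)^(n-k)
C(13,4) = 715
p^k = 0.33^4 = 0.01185921
(1-p)^(n-k) = 0.67^9 ≈ 0.02720653
P = 715 * 0.01185921 * 0.02720653 ≈ 0.230693

0.230693


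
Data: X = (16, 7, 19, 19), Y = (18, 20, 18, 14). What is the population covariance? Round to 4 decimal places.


Cov = (1/n)*sum((xi-xbar)(yi-ybar))
n = 4, xbar = 61/4 = 15.25, ybar = 70/4 = 17.5
sum((xi-xbar)(yi-ybar)) = -31.5
Cov = -31.5 / 4 = -7.875

-7.8750


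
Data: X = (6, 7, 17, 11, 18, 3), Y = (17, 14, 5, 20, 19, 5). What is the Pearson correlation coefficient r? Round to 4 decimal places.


r = sum((xi-xbar)(yi-ybar)) / sqrt(sum((xi-xbar)^2) * sum((yi-ybar)^2))
n = 6, xbar = 62/6 = 31/3 ≈ 10.333333, ybar = 80/6 = 40/3 ≈ 13.333333
Sxy = sum((xi-xbar)(yi-ybar)) = 106/3 ≈ 35.333333
Sxx = sum((xi-xbar)^2) = 562/3 ≈ 187.333333
Syy = sum((yi-ybar)^2) = 688/3 ≈ 229.333333
sqrt(Sxx*Syy) ≈ 207.272231
r = Sxy / sqrt(Sxx*Syy) = 35.333333 / 207.272231 ≈ 0.170468

0.1705


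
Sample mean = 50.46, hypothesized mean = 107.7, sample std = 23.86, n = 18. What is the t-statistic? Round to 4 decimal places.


t = (xbar - mu0) / (s/sqrt(n))
xbar - mu0 = 50.46 - 107.7 = -57.24
sqrt(18) ≈ 4.24264069
s/sqrt(n) = 23.86 / 4.24264069 ≈ 5.62385593
t = -57.24 / 5.62385593 ≈ -10.178070

-10.1781


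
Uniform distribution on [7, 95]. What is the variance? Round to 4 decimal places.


Var = (b-a)^2 / 12
(b-a)^2 = (95 - 7)^2 = 7744
Var = 7744/12 ≈ 645.333333

645.3333


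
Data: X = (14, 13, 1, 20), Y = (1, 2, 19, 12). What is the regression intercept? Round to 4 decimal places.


a = ybar - b*xbar, where b = sum((xi-xbar)(yi-ybar)) / sum((xi-xbar)^2)
n = 4, xbar = 48/4 = 12, ybar = 34/4 = 8.5
Sxy = sum((xi-xbar)(yi-ybar)) = -109
Sxx = sum((xi-xbar)^2) = 190
b = Sxy / Sxx = -109/190 ≈ -0.573684
a = 8.5 - (-0.573684) * 12 = 2923/190 ≈ 15.384211

15.3842


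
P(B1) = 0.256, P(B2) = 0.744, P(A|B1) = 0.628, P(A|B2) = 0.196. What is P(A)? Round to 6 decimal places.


P(A) = P(A|B1)*P(B1) + P(A|B2)*P(B2)
P(A|B1)*P(B1) = 0.628 * 0.256 = 0.160768
P(A|B2)*P(B2) = 0.196 * 0.744 = 0.145824
P(A) = 0.160768 + 0.145824 = 0.306592

0.306592


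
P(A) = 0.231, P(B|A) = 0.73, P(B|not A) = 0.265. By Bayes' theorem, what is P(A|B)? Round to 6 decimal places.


P(A|B) = P(B|A)*P(A) / P(B), P(B) = P(B|A)*P(A) + P(B|not A)*P(not A)
P(B|A)*P(A) = 0.73 * 0.231 = 0.16863
P(B|not A)*P(not A) = 0.265 * 0.769 = 0.203785
P(B) = 0.16863 + 0.203785 = 0.372415
P(A|B) = 0.16863 / 0.372415 ≈ 0.45280131

0.452801


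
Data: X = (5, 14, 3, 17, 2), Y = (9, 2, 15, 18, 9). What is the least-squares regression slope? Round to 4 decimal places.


b = sum((xi-xbar)(yi-ybar)) / sum((xi-xbar)^2)
n = 5, xbar = 41/5 = 8.2, ybar = 53/5 = 10.6
Sxy = sum((xi-xbar)(yi-ybar)) = 7.4
Sxx = sum((xi-xbar)^2) = 186.8
b = Sxy / Sxx = 37/934 ≈ 0.039615

0.0396


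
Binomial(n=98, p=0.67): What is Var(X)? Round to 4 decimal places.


Var = n*p*(1-p) = 98 * 0.67 * 0.33 = 21.6678

21.6678


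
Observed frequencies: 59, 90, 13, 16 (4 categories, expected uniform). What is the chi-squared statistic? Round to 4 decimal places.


chi2 = sum((O-E)^2/E), E = total/4
total = 178, E = 178/4 = 44.5
(59 - 44.5)^2 / 44.5 = 210.25 / 44.5 = 841/178 ≈ 4.724719
(90 - 44.5)^2 / 44.5 = 2070.25 / 44.5 = 8281/178 ≈ 46.522472
(13 - 44.5)^2 / 44.5 = 992.25 / 44.5 = 3969/178 ≈ 22.297753
(16 - 44.5)^2 / 44.5 = 812.25 / 44.5 = 3249/178 ≈ 18.252809
chi2 = 8170/89 ≈ 91.797753

91.7978


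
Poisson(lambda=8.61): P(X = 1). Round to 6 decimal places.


P = e^(-lam) * lam^k / k!
e^(-8.61) ≈ 0.0001822739
lam^k = 8.61^1 = 8.61
k! = 1! = 1
P = 0.0001822739 * 8.61 / 1 ≈ 0.001569

0.001569


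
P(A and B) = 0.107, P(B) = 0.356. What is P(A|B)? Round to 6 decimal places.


P(A|B) = P(A and B) / P(B) = 0.107 / 0.356 = 107/356 ≈ 0.30056180

0.300562


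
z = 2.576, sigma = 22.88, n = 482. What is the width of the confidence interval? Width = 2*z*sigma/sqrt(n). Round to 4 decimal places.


width = 2*z*sigma/sqrt(n)
2*z*sigma = 2 * 2.576 * 22.88 = 117.87776
sqrt(482) ≈ 21.954498
width = 117.87776 / 21.954498 ≈ 5.369185

5.3692


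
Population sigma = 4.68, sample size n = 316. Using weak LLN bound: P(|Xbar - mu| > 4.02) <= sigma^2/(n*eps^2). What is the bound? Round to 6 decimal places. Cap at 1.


bound = min(1, sigma^2/(n*eps^2))
sigma^2 = 4.68^2 = 21.9024
n*eps^2 = 316 * 4.02^2 = 316 * 16.1604 = 5106.6864
sigma^2/(n*eps^2) = 21.9024 / 5106.6864 ≈ 0.00428897

0.004289


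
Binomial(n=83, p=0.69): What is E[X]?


E[X] = n*p = 83 * 0.69 = 57.27

57.27


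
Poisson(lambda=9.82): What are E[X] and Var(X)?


E[X] = Var(X) = lambda = 9.82

9.82, 9.82


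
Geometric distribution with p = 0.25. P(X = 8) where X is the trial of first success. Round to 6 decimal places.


P = (1-p)^(k-1) * p
(1-p)^(k-1) = 0.75^7 ≈ 0.1334839
P = 0.1334839 * 0.25 ≈ 0.03337097

0.033371


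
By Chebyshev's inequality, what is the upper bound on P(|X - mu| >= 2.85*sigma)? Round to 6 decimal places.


P <= 1/k^2
k^2 = 2.85^2 = 8.1225
1/k^2 = 1 / 8.1225 = 400/3249 ≈ 0.12311480

0.123115


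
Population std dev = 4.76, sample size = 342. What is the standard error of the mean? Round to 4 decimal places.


SE = sigma / sqrt(n)
sqrt(342) ≈ 18.493242
SE = 4.76 / 18.493242 ≈ 0.257391

0.2574


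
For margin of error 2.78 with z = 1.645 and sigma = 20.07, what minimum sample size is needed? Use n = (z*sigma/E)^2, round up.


z*sigma/E = 1.645 * 20.07 / 2.78 ≈ 11.875953
(z*sigma/E)^2 ≈ 141.038265
round up: n = 142

142


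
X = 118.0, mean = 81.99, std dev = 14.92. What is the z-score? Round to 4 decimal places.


z = (X - mu) / sigma
X - mu = 118.0 - 81.99 = 36.01
z = 36.01 / 14.92 = 3601/1492 ≈ 2.413539

2.4135


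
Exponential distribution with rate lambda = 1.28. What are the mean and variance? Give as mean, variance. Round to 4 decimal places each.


mean = 1/lam, var = 1/lam^2
mean = 1 / 1.28 = 0.78125
lam^2 = 1.28^2 = 1.6384
var = 1 / 1.6384 = 625/1024 ≈ 0.610352

0.7813, 0.6104


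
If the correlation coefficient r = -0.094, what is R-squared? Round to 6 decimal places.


R^2 = r^2 = (-0.094)^2 = 0.008836

0.008836


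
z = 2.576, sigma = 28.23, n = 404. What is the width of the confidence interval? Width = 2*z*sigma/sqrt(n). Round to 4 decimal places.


width = 2*z*sigma/sqrt(n)
2*z*sigma = 2 * 2.576 * 28.23 = 145.44096
sqrt(404) ≈ 20.099751
width = 145.44096 / 20.099751 ≈ 7.235958

7.2360


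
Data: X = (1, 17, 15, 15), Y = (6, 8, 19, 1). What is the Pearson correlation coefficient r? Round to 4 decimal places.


r = sum((xi-xbar)(yi-ybar)) / sqrt(sum((xi-xbar)^2) * sum((yi-ybar)^2))
n = 4, xbar = 48/4 = 12, ybar = 34/4 = 8.5
Sxy = sum((xi-xbar)(yi-ybar)) = 34
Sxx = sum((xi-xbar)^2) = 164
Syy = sum((yi-ybar)^2) = 173
sqrt(Sxx*Syy) ≈ 168.439900
r = Sxy / sqrt(Sxx*Syy) = 34 / 168.439900 ≈ 0.201852

0.2019


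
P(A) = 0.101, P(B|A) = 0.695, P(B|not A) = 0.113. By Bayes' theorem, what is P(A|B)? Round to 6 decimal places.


P(A|B) = P(B|A)*P(A) / P(B), P(B) = P(B|A)*P(A) + P(B|not A)*P(not A)
P(B|A)*P(A) = 0.695 * 0.101 = 0.070195
P(B|not A)*P(not A) = 0.113 * 0.899 = 0.101587
P(B) = 0.070195 + 0.101587 = 0.171782
P(A|B) = 0.070195 / 0.171782 ≈ 0.40862838

0.408628


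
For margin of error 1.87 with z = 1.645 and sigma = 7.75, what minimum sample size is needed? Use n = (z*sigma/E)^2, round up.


z*sigma/E = 1.645 * 7.75 / 1.87 = 10199/1496 ≈ 6.817513
(z*sigma/E)^2 ≈ 46.478489
round up: n = 47

47


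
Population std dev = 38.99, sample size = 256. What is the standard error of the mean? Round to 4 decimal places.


SE = sigma / sqrt(n)
sqrt(256) = 16
SE = 38.99 / 16 = 2.436875

2.4369


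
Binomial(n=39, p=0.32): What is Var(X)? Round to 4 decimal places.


Var = n*p*(1-p) = 39 * 0.32 * 0.68 = 8.4864

8.4864


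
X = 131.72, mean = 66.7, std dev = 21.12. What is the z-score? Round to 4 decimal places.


z = (X - mu) / sigma
X - mu = 131.72 - 66.7 = 65.02
z = 65.02 / 21.12 = 3251/1056 ≈ 3.078598

3.0786


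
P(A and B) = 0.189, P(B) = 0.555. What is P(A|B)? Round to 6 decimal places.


P(A|B) = P(A and B) / P(B) = 0.189 / 0.555 = 63/185 ≈ 0.34054054

0.340541


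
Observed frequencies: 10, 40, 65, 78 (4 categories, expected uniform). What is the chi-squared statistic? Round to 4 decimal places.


chi2 = sum((O-E)^2/E), E = total/4
total = 193, E = 193/4 = 48.25
(10 - 48.25)^2 / 48.25 = 1463.0625 / 48.25 = 23409/772 ≈ 30.322539
(40 - 48.25)^2 / 48.25 = 68.0625 / 48.25 = 1089/772 ≈ 1.410622
(65 - 48.25)^2 / 48.25 = 280.5625 / 48.25 = 4489/772 ≈ 5.814767
(78 - 48.25)^2 / 48.25 = 885.0625 / 48.25 = 14161/772 ≈ 18.343264
chi2 = 10787/193 ≈ 55.891192

55.8912


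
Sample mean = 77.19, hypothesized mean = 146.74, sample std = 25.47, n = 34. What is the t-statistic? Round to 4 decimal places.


t = (xbar - mu0) / (s/sqrt(n))
xbar - mu0 = 77.19 - 146.74 = -69.55
sqrt(34) ≈ 5.83095189
s/sqrt(n) = 25.47 / 5.83095189 ≈ 4.36806896
t = -69.55 / 4.36806896 ≈ -15.922368

-15.9224


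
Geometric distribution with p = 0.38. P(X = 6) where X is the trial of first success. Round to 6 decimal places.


P = (1-p)^(k-1) * p
(1-p)^(k-1) = 0.62^5 ≈ 0.09161328
P = 0.09161328 * 0.38 ≈ 0.03481305

0.034813


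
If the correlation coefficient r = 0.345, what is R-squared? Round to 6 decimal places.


R^2 = r^2 = (0.345)^2 = 0.119025

0.119025


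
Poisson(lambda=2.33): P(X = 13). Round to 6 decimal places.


P = e^(-lam) * lam^k / k!
e^(-2.33) ≈ 0.09729575
lam^k = 2.33^13 ≈ 59652.269784
k! = 13! = 6227020800
P = 0.09729575 * 59652.269784 / 6227020800 ≈ 0.000001

0.000001


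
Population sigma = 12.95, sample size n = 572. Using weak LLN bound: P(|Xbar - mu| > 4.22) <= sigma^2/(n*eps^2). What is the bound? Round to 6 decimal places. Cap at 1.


bound = min(1, sigma^2/(n*eps^2))
sigma^2 = 12.95^2 = 167.7025
n*eps^2 = 572 * 4.22^2 = 572 * 17.8084 = 10186.4048
sigma^2/(n*eps^2) = 167.7025 / 10186.4048 ≈ 0.01646336

0.016463


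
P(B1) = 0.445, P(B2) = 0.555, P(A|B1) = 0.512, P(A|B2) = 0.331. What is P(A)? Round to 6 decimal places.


P(A) = P(A|B1)*P(B1) + P(A|B2)*P(B2)
P(A|B1)*P(B1) = 0.512 * 0.445 = 0.22784
P(A|B2)*P(B2) = 0.331 * 0.555 = 0.183705
P(A) = 0.22784 + 0.183705 = 0.411545

0.411545


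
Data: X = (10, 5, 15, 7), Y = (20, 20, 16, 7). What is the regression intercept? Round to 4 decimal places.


a = ybar - b*xbar, where b = sum((xi-xbar)(yi-ybar)) / sum((xi-xbar)^2)
n = 4, xbar = 37/4 = 9.25, ybar = 63/4 = 15.75
Sxy = sum((xi-xbar)(yi-ybar)) = 6.25
Sxx = sum((xi-xbar)^2) = 56.75
b = Sxy / Sxx = 25/227 ≈ 0.110132
a = 15.75 - 0.110132 * 9.25 = 3344/227 ≈ 14.731278

14.7313


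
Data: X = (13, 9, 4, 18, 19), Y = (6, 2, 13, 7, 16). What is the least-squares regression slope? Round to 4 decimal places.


b = sum((xi-xbar)(yi-ybar)) / sum((xi-xbar)^2)
n = 5, xbar = 63/5 = 12.6, ybar = 44/5 = 8.8
Sxy = sum((xi-xbar)(yi-ybar)) = 23.6
Sxx = sum((xi-xbar)^2) = 157.2
b = Sxy / Sxx = 59/393 ≈ 0.150127

0.1501


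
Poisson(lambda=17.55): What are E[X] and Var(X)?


E[X] = Var(X) = lambda = 17.55

17.55, 17.55


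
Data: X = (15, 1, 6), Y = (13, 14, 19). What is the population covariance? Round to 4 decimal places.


Cov = (1/n)*sum((xi-xbar)(yi-ybar))
n = 3, xbar = 22/3 ≈ 7.333333, ybar = 46/3 ≈ 15.333333
sum((xi-xbar)(yi-ybar)) = -43/3 ≈ -14.333333
Cov = -14.333333 / 3 = -43/9 ≈ -4.777778

-4.7778


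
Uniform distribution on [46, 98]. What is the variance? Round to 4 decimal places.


Var = (b-a)^2 / 12
(b-a)^2 = (98 - 46)^2 = 2704
Var = 2704/12 ≈ 225.333333

225.3333


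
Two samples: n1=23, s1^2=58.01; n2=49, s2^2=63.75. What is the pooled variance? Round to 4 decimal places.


sp^2 = ((n1-1)*s1^2 + (n2-1)*s2^2)/(n1+n2-2)
(n1-1)*s1^2 = 22 * 58.01 = 1276.22
(n2-1)*s2^2 = 48 * 63.75 = 3060
numerator = 1276.22 + 3060 = 4336.22
n1+n2-2 = 70
sp^2 = 4336.22 / 70 = 61.946

61.9460


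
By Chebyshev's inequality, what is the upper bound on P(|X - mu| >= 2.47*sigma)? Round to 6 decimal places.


P <= 1/k^2
k^2 = 2.47^2 = 6.1009
1/k^2 = 1 / 6.1009 ≈ 0.16391024

0.163910


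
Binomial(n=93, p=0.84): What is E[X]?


E[X] = n*p = 93 * 0.84 = 78.12

78.12


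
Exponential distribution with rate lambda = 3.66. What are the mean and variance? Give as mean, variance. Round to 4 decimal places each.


mean = 1/lam, var = 1/lam^2
mean = 1 / 3.66 = 50/183 ≈ 0.273224
lam^2 = 3.66^2 = 13.3956
var = 1 / 13.3956 ≈ 0.074651

0.2732, 0.0747


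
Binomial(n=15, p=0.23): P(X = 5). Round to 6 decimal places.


P = C(n,k) * p^k * (1-p)^(n-k)
C(15,5) = 3003
p^k = 0.23^5 = 0.0006436343
(1-p)^(n-k) = 0.77^10 ≈ 0.07326680
P = 3003 * 0.0006436343 * 0.07326680 ≈ 0.141613

0.141613


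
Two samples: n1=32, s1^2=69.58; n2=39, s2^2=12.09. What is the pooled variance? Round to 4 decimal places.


sp^2 = ((n1-1)*s1^2 + (n2-1)*s2^2)/(n1+n2-2)
(n1-1)*s1^2 = 31 * 69.58 = 2156.98
(n2-1)*s2^2 = 38 * 12.09 = 459.42
numerator = 2156.98 + 459.42 = 2616.4
n1+n2-2 = 69
sp^2 = 2616.4 / 69 = 13082/345 ≈ 37.918841

37.9188


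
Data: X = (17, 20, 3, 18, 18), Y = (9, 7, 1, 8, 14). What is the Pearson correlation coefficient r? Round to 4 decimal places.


r = sum((xi-xbar)(yi-ybar)) / sqrt(sum((xi-xbar)^2) * sum((yi-ybar)^2))
n = 5, xbar = 76/5 = 15.2, ybar = 39/5 = 7.8
Sxy = sum((xi-xbar)(yi-ybar)) = 99.2
Sxx = sum((xi-xbar)^2) = 190.8
Syy = sum((yi-ybar)^2) = 86.8
sqrt(Sxx*Syy) ≈ 128.691258
r = Sxy / sqrt(Sxx*Syy) = 99.2 / 128.691258 ≈ 0.770837

0.7708


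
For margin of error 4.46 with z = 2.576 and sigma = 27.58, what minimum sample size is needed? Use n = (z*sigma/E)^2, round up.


z*sigma/E = 2.576 * 27.58 / 4.46 ≈ 15.929614
(z*sigma/E)^2 ≈ 253.752613
round up: n = 254

254


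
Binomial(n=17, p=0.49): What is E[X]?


E[X] = n*p = 17 * 0.49 = 8.33

8.33


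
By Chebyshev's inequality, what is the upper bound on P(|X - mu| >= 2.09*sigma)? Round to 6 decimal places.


P <= 1/k^2
k^2 = 2.09^2 = 4.3681
1/k^2 = 1 / 4.3681 ≈ 0.22893249

0.228932


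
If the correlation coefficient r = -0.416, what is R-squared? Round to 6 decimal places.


R^2 = r^2 = (-0.416)^2 = 0.173056

0.173056


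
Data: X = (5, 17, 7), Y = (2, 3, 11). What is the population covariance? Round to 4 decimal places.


Cov = (1/n)*sum((xi-xbar)(yi-ybar))
n = 3, xbar = 29/3 ≈ 9.666667, ybar = 16/3 ≈ 5.333333
sum((xi-xbar)(yi-ybar)) = -50/3 ≈ -16.666667
Cov = -16.666667 / 3 = -50/9 ≈ -5.555556

-5.5556


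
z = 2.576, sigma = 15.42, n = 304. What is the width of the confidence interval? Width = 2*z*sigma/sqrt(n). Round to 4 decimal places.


width = 2*z*sigma/sqrt(n)
2*z*sigma = 2 * 2.576 * 15.42 = 79.44384
sqrt(304) ≈ 17.435596
width = 79.44384 / 17.435596 ≈ 4.556417

4.5564


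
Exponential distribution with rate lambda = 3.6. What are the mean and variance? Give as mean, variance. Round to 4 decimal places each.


mean = 1/lam, var = 1/lam^2
mean = 1 / 3.6 = 5/18 ≈ 0.277778
lam^2 = 3.6^2 = 12.96
var = 1 / 12.96 = 25/324 ≈ 0.077160

0.2778, 0.0772


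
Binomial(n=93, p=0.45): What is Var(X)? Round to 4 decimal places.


Var = n*p*(1-p) = 93 * 0.45 * 0.55 = 23.0175

23.0175


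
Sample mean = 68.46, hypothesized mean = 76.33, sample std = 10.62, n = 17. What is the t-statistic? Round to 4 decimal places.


t = (xbar - mu0) / (s/sqrt(n))
xbar - mu0 = 68.46 - 76.33 = -7.87
sqrt(17) ≈ 4.12310563
s/sqrt(n) = 10.62 / 4.12310563 ≈ 2.57572834
t = -7.87 / 2.57572834 ≈ -3.055446

-3.0554


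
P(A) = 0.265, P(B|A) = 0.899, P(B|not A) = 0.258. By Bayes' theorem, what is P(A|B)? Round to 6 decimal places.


P(A|B) = P(B|A)*P(A) / P(B), P(B) = P(B|A)*P(A) + P(B|not A)*P(not A)
P(B|A)*P(A) = 0.899 * 0.265 = 0.238235
P(B|not A)*P(not A) = 0.258 * 0.735 = 0.18963
P(B) = 0.238235 + 0.18963 = 0.427865
P(A|B) = 0.238235 / 0.427865 ≈ 0.55679946

0.556799


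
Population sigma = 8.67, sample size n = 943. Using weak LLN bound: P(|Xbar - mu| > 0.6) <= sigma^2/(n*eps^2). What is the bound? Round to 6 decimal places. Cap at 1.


bound = min(1, sigma^2/(n*eps^2))
sigma^2 = 8.67^2 = 75.1689
n*eps^2 = 943 * 0.6^2 = 943 * 0.36 = 339.48
sigma^2/(n*eps^2) = 75.1689 / 339.48 ≈ 0.22142365

0.221424


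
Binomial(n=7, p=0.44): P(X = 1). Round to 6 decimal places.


P = C(n,k) * p^k * (1-p)^(n-k)
C(7,1) = 7
p^k = 0.44^1 = 0.44
(1-p)^(n-k) = 0.56^6 ≈ 0.03084098
P = 7 * 0.44 * 0.03084098 ≈ 0.094990

0.094990


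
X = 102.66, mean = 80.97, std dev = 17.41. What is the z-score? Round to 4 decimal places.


z = (X - mu) / sigma
X - mu = 102.66 - 80.97 = 21.69
z = 21.69 / 17.41 = 2169/1741 ≈ 1.245836

1.2458


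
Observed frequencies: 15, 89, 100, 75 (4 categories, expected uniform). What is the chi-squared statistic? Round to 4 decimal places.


chi2 = sum((O-E)^2/E), E = total/4
total = 279, E = 279/4 = 69.75
(15 - 69.75)^2 / 69.75 = 2997.5625 / 69.75 = 5329/124 ≈ 42.975806
(89 - 69.75)^2 / 69.75 = 370.5625 / 69.75 = 5929/1116 ≈ 5.312724
(100 - 69.75)^2 / 69.75 = 915.0625 / 69.75 = 14641/1116 ≈ 13.119176
(75 - 69.75)^2 / 69.75 = 27.5625 / 69.75 = 49/124 ≈ 0.395161
chi2 = 17243/279 ≈ 61.802867

61.8029


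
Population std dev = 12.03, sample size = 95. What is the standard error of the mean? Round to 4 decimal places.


SE = sigma / sqrt(n)
sqrt(95) ≈ 9.746794
SE = 12.03 / 9.746794 ≈ 1.234252

1.2343


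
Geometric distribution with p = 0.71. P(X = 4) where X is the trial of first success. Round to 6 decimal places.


P = (1-p)^(k-1) * p
(1-p)^(k-1) = 0.29^3 = 0.024389
P = 0.024389 * 0.71 = 0.01731619

0.017316


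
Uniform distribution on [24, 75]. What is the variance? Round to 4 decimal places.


Var = (b-a)^2 / 12
(b-a)^2 = (75 - 24)^2 = 2601
Var = 2601/12 = 216.75

216.7500


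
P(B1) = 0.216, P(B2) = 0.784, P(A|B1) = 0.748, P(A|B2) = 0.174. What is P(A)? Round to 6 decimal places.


P(A) = P(A|B1)*P(B1) + P(A|B2)*P(B2)
P(A|B1)*P(B1) = 0.748 * 0.216 = 0.161568
P(A|B2)*P(B2) = 0.174 * 0.784 = 0.136416
P(A) = 0.161568 + 0.136416 = 0.297984

0.297984


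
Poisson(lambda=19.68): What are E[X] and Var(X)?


E[X] = Var(X) = lambda = 19.68

19.68, 19.68


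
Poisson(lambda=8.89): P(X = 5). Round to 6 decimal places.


P = e^(-lam) * lam^k / k!
e^(-8.89) ≈ 0.0001377597
lam^k = 8.89^5 ≈ 55527.587462
k! = 5! = 120
P = 0.0001377597 * 55527.587462 / 120 ≈ 0.063746

0.063746


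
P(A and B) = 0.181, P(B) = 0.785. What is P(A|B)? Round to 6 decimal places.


P(A|B) = P(A and B) / P(B) = 0.181 / 0.785 = 181/785 ≈ 0.23057325

0.230573


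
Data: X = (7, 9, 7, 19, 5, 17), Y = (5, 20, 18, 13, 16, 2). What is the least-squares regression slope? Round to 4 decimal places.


b = sum((xi-xbar)(yi-ybar)) / sum((xi-xbar)^2)
n = 6, xbar = 64/6 = 32/3 ≈ 10.666667, ybar = 74/6 = 37/3 ≈ 12.333333
Sxy = sum((xi-xbar)(yi-ybar)) = -262/3 ≈ -87.333333
Sxx = sum((xi-xbar)^2) = 514/3 ≈ 171.333333
b = Sxy / Sxx = -131/257 ≈ -0.509728

-0.5097


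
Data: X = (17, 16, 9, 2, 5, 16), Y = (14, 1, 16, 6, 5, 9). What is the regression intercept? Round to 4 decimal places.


a = ybar - b*xbar, where b = sum((xi-xbar)(yi-ybar)) / sum((xi-xbar)^2)
n = 6, xbar = 65/6 ≈ 10.833333, ybar = 51/6 = 8.5
Sxy = sum((xi-xbar)(yi-ybar)) = 26.5
Sxx = sum((xi-xbar)^2) = 1241/6 ≈ 206.833333
b = Sxy / Sxx = 159/1241 ≈ 0.128122
a = 8.5 - 0.128122 * 10.833333 = 8826/1241 ≈ 7.112006

7.1120
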